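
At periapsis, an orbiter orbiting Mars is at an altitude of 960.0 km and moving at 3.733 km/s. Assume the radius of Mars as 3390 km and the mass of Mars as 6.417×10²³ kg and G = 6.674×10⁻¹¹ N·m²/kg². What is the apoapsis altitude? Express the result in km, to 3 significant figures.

μ = GM = 6.674×10⁻¹¹ × 6.417×10²³ = 4.283×10¹³ m³/s².
r_p = 3390 + 960.0 = 4350.0 km = 4.350×10⁶ m.
Specific energy ε = v²/2 − μ/r = -2.878×10⁶ J/kg, so a = −μ/(2ε) = 7.441×10⁶ m.
The apsides satisfy r_p + r_a = 2a, so the apoapsis radius is 2a − r_p = 1.053×10⁷ m = 10533 km.
Apoapsis altitude = 10533 − 3390 = 7142.6 km.

apoapsis altitude ≈ 7140 km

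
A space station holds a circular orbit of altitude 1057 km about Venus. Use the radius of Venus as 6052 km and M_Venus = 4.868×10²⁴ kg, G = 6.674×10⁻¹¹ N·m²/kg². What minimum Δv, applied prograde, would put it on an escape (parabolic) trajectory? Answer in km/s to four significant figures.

μ = GM = 6.674×10⁻¹¹ × 4.868×10²⁴ = 3.249×10¹⁴ m³/s².
r = 6052 + 1057 = 7109.0 km = 7.1090×10⁶ m.
Circular speed v_c = √(μ/r) = 6760 m/s.
Escape speed v_esc = √(2μ/r) = √2 × v_c = 9560 m/s.
Δv = v_esc − v_c = 2800 m/s = 2.800 km/s.

Δv ≈ 2.800 km/s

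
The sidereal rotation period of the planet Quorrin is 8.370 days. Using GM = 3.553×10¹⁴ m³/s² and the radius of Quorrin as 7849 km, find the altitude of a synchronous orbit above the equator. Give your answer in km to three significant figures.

h_sync ≈ 1.60×10⁵ km

T = 8.370 days = 7.232×10⁵ s.
A synchronous orbit has period T, so by Kepler's third law a = (μT²/4π²)^(1/3).
μT²/4π² = 3.553×10¹⁴ × (7.232×10⁵)² / 39.48 = 4.707×10²⁴ m³.
a = 1.676×10⁸ m = 1.6759×10⁵ km.
Altitude h = a − R = 1.6759×10⁵ − 7849 = 1.5974×10⁵ km.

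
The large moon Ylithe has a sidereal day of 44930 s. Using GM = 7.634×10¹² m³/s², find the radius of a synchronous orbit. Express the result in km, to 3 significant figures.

r_sync ≈ 7310 km

A synchronous orbit has period T, so by Kepler's third law a = (μT²/4π²)^(1/3).
μT²/4π² = 7.634×10¹² × (4.493×10⁴)² / 39.48 = 3.904×10²⁰ m³.
a = 7.308×10⁶ m = 7308.4 km.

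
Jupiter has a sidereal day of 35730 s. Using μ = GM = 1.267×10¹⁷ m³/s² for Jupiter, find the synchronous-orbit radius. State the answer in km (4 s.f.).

r_sync ≈ 1.600×10⁵ km

A synchronous orbit has period T, so by Kepler's third law a = (μT²/4π²)^(1/3).
μT²/4π² = 1.267×10¹⁷ × (3.573×10⁴)² / 39.48 = 4.097×10²⁴ m³.
a = 1.600×10⁸ m = 1.6002×10⁵ km.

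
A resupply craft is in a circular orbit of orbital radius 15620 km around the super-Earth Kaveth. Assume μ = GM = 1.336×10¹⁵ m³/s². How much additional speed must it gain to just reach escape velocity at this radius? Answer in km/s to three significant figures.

Δv ≈ 3.83 km/s

r = 15620 km = 1.562×10⁷ m.
Circular speed v_c = √(μ/r) = 9248 m/s.
Escape speed v_esc = √(2μ/r) = √2 × v_c = 13080 m/s.
Δv = v_esc − v_c = 3831 m/s = 3.831 km/s.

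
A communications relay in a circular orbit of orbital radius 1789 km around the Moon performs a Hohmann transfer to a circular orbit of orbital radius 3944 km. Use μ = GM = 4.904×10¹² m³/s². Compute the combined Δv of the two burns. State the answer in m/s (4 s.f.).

Δv_total ≈ 520.6 m/s

r₁ = 1789 km = 1.789×10⁶ m.
r₂ = 3944 km = 3.944×10⁶ m.
Transfer ellipse a_t = (r₁ + r₂)/2 = 2.866×10⁶ m.
At r₁: circular v_c1 = √(μ/r₁) = 1656 m/s; transfer-perilune v_p = √[μ(2/r₁ − 1/a_t)] = 1942 m/s.
Δv₁ = v_p − v_c1 = 286.4 m/s.
At r₂: circular v_c2 = √(μ/r₂) = 1115 m/s; transfer-apolune v_a = √[μ(2/r₂ − 1/a_t)] = 880.9 m/s.
Δv₂ = v_c2 − v_a = 234.2 m/s.
Total Δv = Δv₁ + Δv₂ = 520.6 m/s.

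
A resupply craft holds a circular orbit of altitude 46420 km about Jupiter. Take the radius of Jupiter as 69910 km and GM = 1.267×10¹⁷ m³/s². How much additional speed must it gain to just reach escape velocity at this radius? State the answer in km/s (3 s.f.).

r = 69910 + 46420 = 116330 km = 1.1633×10⁸ m.
Circular speed v_c = √(μ/r) = 33000 m/s.
Escape speed v_esc = √(2μ/r) = √2 × v_c = 46670 m/s.
Δv = v_esc − v_c = 13670 m/s = 13.67 km/s.

Δv ≈ 13.7 km/s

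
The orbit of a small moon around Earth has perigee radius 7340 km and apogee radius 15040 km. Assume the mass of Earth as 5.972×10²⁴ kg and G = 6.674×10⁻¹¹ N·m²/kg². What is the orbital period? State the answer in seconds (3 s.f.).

μ = GM = 6.674×10⁻¹¹ × 5.972×10²⁴ = 3.986×10¹⁴ m³/s².
Semi-major axis a = (r_p + r_a)/2 = (7340.0 + 15040)/2 = 11190 km = 1.119×10⁷ m.
By Kepler's third law T = 2π√(a³/μ) = 2π × 1.875×10³ = 1.178×10⁴ s.

T ≈ 11800 seconds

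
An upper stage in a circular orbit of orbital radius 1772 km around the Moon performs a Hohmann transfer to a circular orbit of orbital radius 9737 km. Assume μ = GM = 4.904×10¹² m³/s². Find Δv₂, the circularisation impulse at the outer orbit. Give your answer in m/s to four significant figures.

r₁ = 1772 km = 1.772×10⁶ m.
r₂ = 9737 km = 9.737×10⁶ m.
Transfer ellipse a_t = (r₁ + r₂)/2 = 5.754×10⁶ m.
At r₁: circular v_c1 = √(μ/r₁) = 1664 m/s; transfer-perilune v_p = √[μ(2/r₁ − 1/a_t)] = 2164 m/s.
At r₂: circular v_c2 = √(μ/r₂) = 709.7 m/s; transfer-apolune v_a = √[μ(2/r₂ − 1/a_t)] = 393.8 m/s.
Δv₂ = v_c2 − v_a = 315.9 m/s.

Δv ≈ 315.9 m/s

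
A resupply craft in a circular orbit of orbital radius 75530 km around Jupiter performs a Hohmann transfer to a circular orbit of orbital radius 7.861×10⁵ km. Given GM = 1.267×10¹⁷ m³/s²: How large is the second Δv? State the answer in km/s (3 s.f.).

r₁ = 75530 km = 7.553×10⁷ m.
r₂ = 7.861×10⁵ km = 7.861×10⁸ m.
Transfer ellipse a_t = (r₁ + r₂)/2 = 4.308×10⁸ m.
At r₁: circular v_c1 = √(μ/r₁) = 40960 m/s; transfer-perijove v_p = √[μ(2/r₁ − 1/a_t)] = 55330 m/s.
At r₂: circular v_c2 = √(μ/r₂) = 12700 m/s; transfer-apojove v_a = √[μ(2/r₂ − 1/a_t)] = 5316 m/s.
Δv₂ = v_c2 − v_a = 7380 m/s.
= 7.380 km/s.

Δv ≈ 7.38 km/s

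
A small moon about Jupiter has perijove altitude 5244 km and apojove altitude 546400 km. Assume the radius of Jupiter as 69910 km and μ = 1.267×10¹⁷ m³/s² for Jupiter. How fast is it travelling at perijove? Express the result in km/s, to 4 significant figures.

r_p = 69910 + 5244 = 75154 km = 7.5154×10⁷ m.
r_a = 69910 + 546400 = 616310 km = 6.1631×10⁸ m.
Semi-major axis a = (r_p + r_a)/2 = 3.4573×10⁵ km = 3.457×10⁸ m.
Vis-viva: v² = μ(2/r − 1/a) = 1.267×10¹⁷ × (2.661×10⁻⁸ − 2.892×10⁻⁹) = 3.005×10⁹ m²/s².
v = 54820 m/s = 54.82 km/s.

v ≈ 54.82 km/s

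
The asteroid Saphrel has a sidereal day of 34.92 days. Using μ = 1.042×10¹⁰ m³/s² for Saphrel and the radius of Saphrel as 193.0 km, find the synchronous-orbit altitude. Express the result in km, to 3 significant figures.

h_sync ≈ 13200 km

T = 34.92 days = 3.017×10⁶ s.
A synchronous orbit has period T, so by Kepler's third law a = (μT²/4π²)^(1/3).
μT²/4π² = 1.042×10¹⁰ × (3.017×10⁶)² / 39.48 = 2.403×10²¹ m³.
a = 1.339×10⁷ m = 13394 km.
Altitude h = a − R = 13394 − 193.0 = 13201 km.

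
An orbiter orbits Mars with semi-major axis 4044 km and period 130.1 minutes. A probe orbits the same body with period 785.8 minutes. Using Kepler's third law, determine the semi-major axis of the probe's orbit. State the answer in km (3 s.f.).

Kepler's third law: a³ ∝ T², so a₂ = a₁ (T₂/T₁)^(2/3).
T₂/T₁ = 6.040, (T₂/T₁)^(2/3) = 3.317.
a₂ = 4044 × 3.317 = 13410 km.

a₂ ≈ 13400 km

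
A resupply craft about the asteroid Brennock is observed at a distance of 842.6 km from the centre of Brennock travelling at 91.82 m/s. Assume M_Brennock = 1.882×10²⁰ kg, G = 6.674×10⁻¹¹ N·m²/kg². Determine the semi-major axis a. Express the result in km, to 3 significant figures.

a ≈ 587 km

μ = GM = 6.674×10⁻¹¹ × 1.882×10²⁰ = 1.256×10¹⁰ m³/s².
r = 8.426×10⁵ m.
Vis-viva rearranged: 1/a = 2/r − v²/μ = 2.374×10⁻⁶ − 6.712×10⁻⁷ = 1.702×10⁻⁶ m⁻¹.
a = 5.874×10⁵ m = 587.41 km.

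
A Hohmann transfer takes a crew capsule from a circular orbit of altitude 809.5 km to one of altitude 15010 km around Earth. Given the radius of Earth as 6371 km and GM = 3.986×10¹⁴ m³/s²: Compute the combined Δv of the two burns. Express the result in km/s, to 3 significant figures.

r₁ = 6371 + 809.5 = 7180.5 km = 7.1805×10⁶ m.
r₂ = 6371 + 15010 = 21381 km = 2.1381×10⁷ m.
Transfer ellipse a_t = (r₁ + r₂)/2 = 1.428×10⁷ m.
At r₁: circular v_c1 = √(μ/r₁) = 7451 m/s; transfer-perigee v_p = √[μ(2/r₁ − 1/a_t)] = 9117 m/s.
Δv₁ = v_p − v_c1 = 1666 m/s.
At r₂: circular v_c2 = √(μ/r₂) = 4318 m/s; transfer-apogee v_a = √[μ(2/r₂ − 1/a_t)] = 3062 m/s.
Δv₂ = v_c2 − v_a = 1256 m/s.
Total Δv = Δv₁ + Δv₂ = 2922 m/s = 2.922 km/s.

Δv_total ≈ 2.92 km/s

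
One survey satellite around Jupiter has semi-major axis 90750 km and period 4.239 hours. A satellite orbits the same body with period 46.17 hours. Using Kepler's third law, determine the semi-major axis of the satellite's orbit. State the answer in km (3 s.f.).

Kepler's third law: a³ ∝ T², so a₂ = a₁ (T₂/T₁)^(2/3).
T₂/T₁ = 10.89, (T₂/T₁)^(2/3) = 4.914.
a₂ = 90750 × 4.914 = 4.459×10⁵ km.

a₂ ≈ 4.46×10⁵ km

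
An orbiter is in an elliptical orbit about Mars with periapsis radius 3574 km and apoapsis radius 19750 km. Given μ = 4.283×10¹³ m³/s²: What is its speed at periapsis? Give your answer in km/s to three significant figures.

v ≈ 4.50 km/s

Semi-major axis a = (r_p + r_a)/2 = 11662 km = 1.166×10⁷ m.
Vis-viva: v² = μ(2/r − 1/a) = 4.283×10¹³ × (5.596×10⁻⁷ − 8.575×10⁻⁸) = 2.029×10⁷ m²/s².
v = 4505 m/s = 4.505 km/s.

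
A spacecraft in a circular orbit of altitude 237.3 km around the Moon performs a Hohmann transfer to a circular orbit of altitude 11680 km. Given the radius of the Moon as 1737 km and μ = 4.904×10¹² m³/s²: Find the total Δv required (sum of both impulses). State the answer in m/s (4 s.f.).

Δv_total ≈ 803.3 m/s

r₁ = 1737 + 237.3 = 1974.3 km = 1.9743×10⁶ m.
r₂ = 1737 + 11680 = 13417 km = 1.3417×10⁷ m.
Transfer ellipse a_t = (r₁ + r₂)/2 = 7.696×10⁶ m.
At r₁: circular v_c1 = √(μ/r₁) = 1576 m/s; transfer-perilune v_p = √[μ(2/r₁ − 1/a_t)] = 2081 m/s.
Δv₁ = v_p − v_c1 = 505.0 m/s.
At r₂: circular v_c2 = √(μ/r₂) = 604.6 m/s; transfer-apolune v_a = √[μ(2/r₂ − 1/a_t)] = 306.2 m/s.
Δv₂ = v_c2 − v_a = 298.4 m/s.
Total Δv = Δv₁ + Δv₂ = 803.3 m/s.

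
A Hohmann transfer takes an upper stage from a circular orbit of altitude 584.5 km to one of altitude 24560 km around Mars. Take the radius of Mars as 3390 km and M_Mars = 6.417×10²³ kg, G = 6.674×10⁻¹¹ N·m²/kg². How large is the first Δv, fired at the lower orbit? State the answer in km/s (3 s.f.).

Δv ≈ 1.06 km/s

μ = GM = 6.674×10⁻¹¹ × 6.417×10²³ = 4.283×10¹³ m³/s².
r₁ = 3390 + 584.5 = 3974.5 km = 3.9745×10⁶ m.
r₂ = 3390 + 24560 = 27950 km = 2.7950×10⁷ m.
Transfer ellipse a_t = (r₁ + r₂)/2 = 1.596×10⁷ m.
At r₁: circular v_c1 = √(μ/r₁) = 3283 m/s; transfer-periapsis v_p = √[μ(2/r₁ − 1/a_t)] = 4344 m/s.
Δv₁ = v_p − v_c1 = 1061 m/s.
= 1.061 km/s.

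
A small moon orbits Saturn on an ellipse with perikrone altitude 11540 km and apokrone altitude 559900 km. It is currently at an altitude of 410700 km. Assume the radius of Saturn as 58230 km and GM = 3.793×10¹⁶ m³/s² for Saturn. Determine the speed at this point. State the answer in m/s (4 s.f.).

v ≈ 7176 m/s

r_p = 58230 + 11540 = 69770 km = 6.9770×10⁷ m.
r_a = 58230 + 559900 = 618130 km = 6.1813×10⁸ m.
r = 58230 + 410700 = 4.6893×10⁵ km = 4.689×10⁸ m.
Semi-major axis a = (r_p + r_a)/2 = 3.4395×10⁵ km = 3.440×10⁸ m.
Vis-viva: v² = μ(2/r − 1/a) = 3.793×10¹⁶ × (4.265×10⁻⁹ − 2.907×10⁻⁹) = 5.149×10⁷ m²/s².
v = 7176 m/s.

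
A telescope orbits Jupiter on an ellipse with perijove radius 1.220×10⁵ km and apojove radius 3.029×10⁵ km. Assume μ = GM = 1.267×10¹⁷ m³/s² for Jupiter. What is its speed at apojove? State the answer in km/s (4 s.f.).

v ≈ 15.50 km/s

Semi-major axis a = (r_p + r_a)/2 = 2.1245×10⁵ km = 2.124×10⁸ m.
Vis-viva: v² = μ(2/r − 1/a) = 1.267×10¹⁷ × (6.603×10⁻⁹ − 4.707×10⁻⁹) = 2.402×10⁸ m²/s².
v = 15500 m/s = 15.50 km/s.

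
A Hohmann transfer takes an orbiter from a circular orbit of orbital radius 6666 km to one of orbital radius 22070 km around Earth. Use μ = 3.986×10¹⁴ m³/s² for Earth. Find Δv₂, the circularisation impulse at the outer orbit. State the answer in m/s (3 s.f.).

r₁ = 6666 km = 6.666×10⁶ m.
r₂ = 22070 km = 2.207×10⁷ m.
Transfer ellipse a_t = (r₁ + r₂)/2 = 1.437×10⁷ m.
At r₁: circular v_c1 = √(μ/r₁) = 7733 m/s; transfer-perigee v_p = √[μ(2/r₁ − 1/a_t)] = 9584 m/s.
At r₂: circular v_c2 = √(μ/r₂) = 4250 m/s; transfer-apogee v_a = √[μ(2/r₂ − 1/a_t)] = 2895 m/s.
Δv₂ = v_c2 − v_a = 1355 m/s.

Δv ≈ 1360 m/s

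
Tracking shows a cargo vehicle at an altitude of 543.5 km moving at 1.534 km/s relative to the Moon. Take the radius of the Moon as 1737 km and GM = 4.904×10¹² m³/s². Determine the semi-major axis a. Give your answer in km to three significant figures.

r = 1737 + 543.5 = 2280.5 km = 2.280×10⁶ m.
Vis-viva rearranged: 1/a = 2/r − v²/μ = 8.770×10⁻⁷ − 4.798×10⁻⁷ = 3.972×10⁻⁷ m⁻¹.
a = 2.518×10⁶ m = 2517.9 km.

a ≈ 2520 km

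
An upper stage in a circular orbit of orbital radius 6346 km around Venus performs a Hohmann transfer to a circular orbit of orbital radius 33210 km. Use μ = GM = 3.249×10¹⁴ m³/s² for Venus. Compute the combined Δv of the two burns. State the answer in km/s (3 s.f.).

Δv_total ≈ 3.47 km/s

r₁ = 6346 km = 6.346×10⁶ m.
r₂ = 33210 km = 3.321×10⁷ m.
Transfer ellipse a_t = (r₁ + r₂)/2 = 1.978×10⁷ m.
At r₁: circular v_c1 = √(μ/r₁) = 7155 m/s; transfer-periapsis v_p = √[μ(2/r₁ − 1/a_t)] = 9272 m/s.
Δv₁ = v_p − v_c1 = 2117 m/s.
At r₂: circular v_c2 = √(μ/r₂) = 3128 m/s; transfer-apoapsis v_a = √[μ(2/r₂ − 1/a_t)] = 1772 m/s.
Δv₂ = v_c2 − v_a = 1356 m/s.
Total Δv = Δv₁ + Δv₂ = 3473 m/s = 3.473 km/s.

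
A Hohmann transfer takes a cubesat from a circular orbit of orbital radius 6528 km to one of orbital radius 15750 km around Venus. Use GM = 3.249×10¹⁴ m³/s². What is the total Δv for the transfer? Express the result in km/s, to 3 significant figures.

Δv_total ≈ 2.40 km/s

r₁ = 6528 km = 6.528×10⁶ m.
r₂ = 15750 km = 1.575×10⁷ m.
Transfer ellipse a_t = (r₁ + r₂)/2 = 1.114×10⁷ m.
At r₁: circular v_c1 = √(μ/r₁) = 7055 m/s; transfer-periapsis v_p = √[μ(2/r₁ − 1/a_t)] = 8389 m/s.
Δv₁ = v_p − v_c1 = 1334 m/s.
At r₂: circular v_c2 = √(μ/r₂) = 4542 m/s; transfer-apoapsis v_a = √[μ(2/r₂ − 1/a_t)] = 3477 m/s.
Δv₂ = v_c2 − v_a = 1065 m/s.
Total Δv = Δv₁ + Δv₂ = 2399 m/s = 2.399 km/s.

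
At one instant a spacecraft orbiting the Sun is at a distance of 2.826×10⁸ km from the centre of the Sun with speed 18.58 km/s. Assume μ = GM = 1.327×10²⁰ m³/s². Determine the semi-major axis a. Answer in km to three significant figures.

r = 2.826×10¹¹ m.
Specific orbital energy ε = v²/2 − μ/r = (18580)²/2 − 1.327×10²⁰/2.826×10¹¹ = -2.970×10⁸ J/kg.
Since ε = −μ/(2a), a = −μ/(2ε) = 2.234×10¹¹ m = 2.2343×10⁸ km.

a ≈ 2.23×10⁸ km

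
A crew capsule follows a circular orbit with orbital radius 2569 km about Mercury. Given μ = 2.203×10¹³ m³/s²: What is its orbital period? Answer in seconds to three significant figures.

r = 2569 km = 2.569×10⁶ m.
Kepler's third law: T = 2π√(r³/μ) = 2π√((2.569×10⁶)³ / 2.203×10¹³).
r³/μ = 7.696×10⁵ s², so T = 2π × 8.773×10² = 5.512×10³ s.

T ≈ 5510 seconds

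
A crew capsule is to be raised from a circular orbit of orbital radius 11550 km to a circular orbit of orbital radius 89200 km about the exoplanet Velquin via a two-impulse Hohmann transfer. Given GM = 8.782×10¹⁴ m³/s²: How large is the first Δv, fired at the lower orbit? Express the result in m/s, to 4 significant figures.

r₁ = 11550 km = 1.155×10⁷ m.
r₂ = 89200 km = 8.920×10⁷ m.
Transfer ellipse a_t = (r₁ + r₂)/2 = 5.038×10⁷ m.
At r₁: circular v_c1 = √(μ/r₁) = 8720 m/s; transfer-periapsis v_p = √[μ(2/r₁ − 1/a_t)] = 11600 m/s.
Δv₁ = v_p − v_c1 = 2883 m/s.

Δv ≈ 2883 m/s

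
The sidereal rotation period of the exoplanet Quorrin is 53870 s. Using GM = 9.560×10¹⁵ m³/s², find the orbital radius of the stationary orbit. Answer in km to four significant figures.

r_sync ≈ 88910 km

A synchronous orbit has period T, so by Kepler's third law a = (μT²/4π²)^(1/3).
μT²/4π² = 9.560×10¹⁵ × (5.387×10⁴)² / 39.48 = 7.027×10²³ m³.
a = 8.891×10⁷ m = 88906 km.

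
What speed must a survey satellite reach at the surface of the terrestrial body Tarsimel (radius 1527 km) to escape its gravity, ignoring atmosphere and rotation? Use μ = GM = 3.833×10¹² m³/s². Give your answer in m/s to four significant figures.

r = R = 1.527×10⁶ m.
Escape speed v_esc = √(2μ/r) = √(2 × 3.833×10¹² / 1.527×10⁶) = √(5.020×10⁶) = 2241 m/s.

v_esc ≈ 2241 m/s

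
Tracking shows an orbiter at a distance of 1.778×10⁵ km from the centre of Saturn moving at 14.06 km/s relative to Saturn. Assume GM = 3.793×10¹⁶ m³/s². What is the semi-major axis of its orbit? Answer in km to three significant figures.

a ≈ 1.66×10⁵ km

r = 1.778×10⁸ m.
Vis-viva rearranged: 1/a = 2/r − v²/μ = 1.125×10⁻⁸ − 5.212×10⁻⁹ = 6.037×10⁻⁹ m⁻¹.
a = 1.657×10⁸ m = 1.6565×10⁵ km.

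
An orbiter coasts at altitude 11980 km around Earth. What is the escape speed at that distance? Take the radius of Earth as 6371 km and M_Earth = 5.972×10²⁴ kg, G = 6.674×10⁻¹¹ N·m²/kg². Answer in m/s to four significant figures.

μ = GM = 6.674×10⁻¹¹ × 5.972×10²⁴ = 3.986×10¹⁴ m³/s².
r = 6371 + 11980 = 18351 km = 1.8351×10⁷ m.
Escape speed v_esc = √(2μ/r) = √(2 × 3.986×10¹⁴ / 1.835×10⁷) = √(4.344×10⁷) = 6591 m/s.

v_esc ≈ 6591 m/s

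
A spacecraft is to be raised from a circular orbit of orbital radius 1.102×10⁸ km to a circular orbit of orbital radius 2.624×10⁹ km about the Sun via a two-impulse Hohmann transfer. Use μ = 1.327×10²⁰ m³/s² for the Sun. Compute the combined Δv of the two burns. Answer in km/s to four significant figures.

Δv_total ≈ 18.47 km/s

r₁ = 1.102×10⁸ km = 1.102×10¹¹ m.
r₂ = 2.624×10⁹ km = 2.624×10¹² m.
Transfer ellipse a_t = (r₁ + r₂)/2 = 1.367×10¹² m.
At r₁: circular v_c1 = √(μ/r₁) = 34700 m/s; transfer-perihelion v_p = √[μ(2/r₁ − 1/a_t)] = 48080 m/s.
Δv₁ = v_p − v_c1 = 13370 m/s.
At r₂: circular v_c2 = √(μ/r₂) = 7111 m/s; transfer-aphelion v_a = √[μ(2/r₂ − 1/a_t)] = 2019 m/s.
Δv₂ = v_c2 − v_a = 5092 m/s.
Total Δv = Δv₁ + Δv₂ = 18470 m/s = 18.47 km/s.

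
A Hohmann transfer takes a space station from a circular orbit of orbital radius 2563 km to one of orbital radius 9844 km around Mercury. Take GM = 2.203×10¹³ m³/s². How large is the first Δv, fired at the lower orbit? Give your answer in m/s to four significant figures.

r₁ = 2563 km = 2.563×10⁶ m.
r₂ = 9844 km = 9.844×10⁶ m.
Transfer ellipse a_t = (r₁ + r₂)/2 = 6.204×10⁶ m.
At r₁: circular v_c1 = √(μ/r₁) = 2932 m/s; transfer-periherm v_p = √[μ(2/r₁ − 1/a_t)] = 3693 m/s.
Δv₁ = v_p − v_c1 = 761.4 m/s.

Δv ≈ 761.4 m/s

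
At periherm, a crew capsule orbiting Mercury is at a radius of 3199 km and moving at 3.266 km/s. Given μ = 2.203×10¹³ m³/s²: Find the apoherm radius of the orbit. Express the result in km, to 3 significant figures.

r_p = 3.199×10⁶ m.
Specific energy ε = v²/2 − μ/r = -1.553×10⁶ J/kg, so a = −μ/(2ε) = 7.092×10⁶ m.
The apsides satisfy r_p + r_a = 2a, so the apoherm radius is 2a − r_p = 1.099×10⁷ m = 10985 km.

apoherm radius ≈ 11000 km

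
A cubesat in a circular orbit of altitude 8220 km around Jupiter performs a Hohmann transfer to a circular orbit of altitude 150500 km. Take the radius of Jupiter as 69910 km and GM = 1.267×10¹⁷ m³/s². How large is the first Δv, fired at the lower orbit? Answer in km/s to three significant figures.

Δv ≈ 8.66 km/s

r₁ = 69910 + 8220 = 78130 km = 7.8130×10⁷ m.
r₂ = 69910 + 150500 = 220410 km = 2.2041×10⁸ m.
Transfer ellipse a_t = (r₁ + r₂)/2 = 1.493×10⁸ m.
At r₁: circular v_c1 = √(μ/r₁) = 40270 m/s; transfer-perijove v_p = √[μ(2/r₁ − 1/a_t)] = 48930 m/s.
Δv₁ = v_p − v_c1 = 8664 m/s.
= 8.664 km/s.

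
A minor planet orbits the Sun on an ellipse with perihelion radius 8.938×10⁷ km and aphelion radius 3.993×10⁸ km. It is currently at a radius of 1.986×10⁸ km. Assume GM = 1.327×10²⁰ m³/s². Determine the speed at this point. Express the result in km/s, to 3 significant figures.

Semi-major axis a = (r_p + r_a)/2 = 2.4434×10⁸ km = 2.443×10¹¹ m.
Vis-viva: v² = μ(2/r − 1/a) = 1.327×10²⁰ × (1.007×10⁻¹¹ − 4.093×10⁻¹²) = 7.933×10⁸ m²/s².
v = 28160 m/s = 28.16 km/s.

v ≈ 28.2 km/s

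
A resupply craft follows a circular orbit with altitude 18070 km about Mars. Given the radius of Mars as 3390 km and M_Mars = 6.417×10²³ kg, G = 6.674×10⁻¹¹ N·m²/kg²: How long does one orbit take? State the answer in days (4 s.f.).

T ≈ 1.105 days

μ = GM = 6.674×10⁻¹¹ × 6.417×10²³ = 4.283×10¹³ m³/s².
r = 3390 + 18070 = 21460 km = 2.1460×10⁷ m.
Kepler's third law: T = 2π√(r³/μ) = 2π√((2.146×10⁷)³ / 4.283×10¹³).
r³/μ = 2.308×10⁸ s², so T = 2π × 1.519×10⁴ = 9.545×10⁴ s.
Converting: 9.545×10⁴ s ÷ 86400 = 1.105 days.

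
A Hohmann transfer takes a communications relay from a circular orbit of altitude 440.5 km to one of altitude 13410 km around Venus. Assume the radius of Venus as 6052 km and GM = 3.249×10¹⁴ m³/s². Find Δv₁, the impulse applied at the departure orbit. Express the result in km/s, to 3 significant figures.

r₁ = 6052 + 440.5 = 6492.5 km = 6.4925×10⁶ m.
r₂ = 6052 + 13410 = 19462 km = 1.9462×10⁷ m.
Transfer ellipse a_t = (r₁ + r₂)/2 = 1.298×10⁷ m.
At r₁: circular v_c1 = √(μ/r₁) = 7074 m/s; transfer-periapsis v_p = √[μ(2/r₁ − 1/a_t)] = 8663 m/s.
Δv₁ = v_p − v_c1 = 1589 m/s.
= 1.589 km/s.

Δv ≈ 1.59 km/s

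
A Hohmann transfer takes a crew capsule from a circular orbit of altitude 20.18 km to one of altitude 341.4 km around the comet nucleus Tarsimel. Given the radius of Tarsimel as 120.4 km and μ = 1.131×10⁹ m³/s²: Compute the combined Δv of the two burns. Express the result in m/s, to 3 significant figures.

r₁ = 120.4 + 20.18 = 140.58 km = 1.4058×10⁵ m.
r₂ = 120.4 + 341.4 = 461.80 km = 4.6180×10⁵ m.
Transfer ellipse a_t = (r₁ + r₂)/2 = 3.012×10⁵ m.
At r₁: circular v_c1 = √(μ/r₁) = 89.70 m/s; transfer-periapsis v_p = √[μ(2/r₁ − 1/a_t)] = 111.1 m/s.
Δv₁ = v_p − v_c1 = 21.37 m/s.
At r₂: circular v_c2 = √(μ/r₂) = 49.49 m/s; transfer-apoapsis v_a = √[μ(2/r₂ − 1/a_t)] = 33.81 m/s.
Δv₂ = v_c2 − v_a = 15.68 m/s.
Total Δv = Δv₁ + Δv₂ = 37.05 m/s.

Δv_total ≈ 37.0 m/s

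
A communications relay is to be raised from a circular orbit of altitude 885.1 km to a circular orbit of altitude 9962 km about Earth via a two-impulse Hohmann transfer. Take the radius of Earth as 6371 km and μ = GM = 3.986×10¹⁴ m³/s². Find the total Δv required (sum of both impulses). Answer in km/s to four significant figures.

r₁ = 6371 + 885.1 = 7256.1 km = 7.2561×10⁶ m.
r₂ = 6371 + 9962 = 16333 km = 1.6333×10⁷ m.
Transfer ellipse a_t = (r₁ + r₂)/2 = 1.179×10⁷ m.
At r₁: circular v_c1 = √(μ/r₁) = 7412 m/s; transfer-perigee v_p = √[μ(2/r₁ − 1/a_t)] = 8722 m/s.
Δv₁ = v_p − v_c1 = 1310 m/s.
At r₂: circular v_c2 = √(μ/r₂) = 4940 m/s; transfer-apogee v_a = √[μ(2/r₂ − 1/a_t)] = 3875 m/s.
Δv₂ = v_c2 − v_a = 1065 m/s.
Total Δv = Δv₁ + Δv₂ = 2376 m/s = 2.376 km/s.

Δv_total ≈ 2.376 km/s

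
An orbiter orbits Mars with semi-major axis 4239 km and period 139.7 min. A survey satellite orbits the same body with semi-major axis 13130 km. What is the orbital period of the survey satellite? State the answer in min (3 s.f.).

T₂ ≈ 762 min

Kepler's third law: T² ∝ a³, so T₂ = T₁ (a₂/a₁)^(3/2).
a₂/a₁ = 3.097, (a₂/a₁)^(3/2) = 5.451.
T₂ = 139.7 × 5.451 = 761.5 min.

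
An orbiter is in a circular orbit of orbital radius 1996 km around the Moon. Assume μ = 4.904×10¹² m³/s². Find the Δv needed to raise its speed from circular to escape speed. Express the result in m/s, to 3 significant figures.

Δv ≈ 649 m/s

r = 1996 km = 1.996×10⁶ m.
Circular speed v_c = √(μ/r) = 1567 m/s.
Escape speed v_esc = √(2μ/r) = √2 × v_c = 2217 m/s.
Δv = v_esc − v_c = 649.3 m/s.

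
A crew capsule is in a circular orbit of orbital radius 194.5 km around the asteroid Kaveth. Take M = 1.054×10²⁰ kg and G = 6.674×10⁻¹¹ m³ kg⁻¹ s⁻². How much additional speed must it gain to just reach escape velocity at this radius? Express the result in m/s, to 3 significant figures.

μ = GM = 6.674×10⁻¹¹ × 1.054×10²⁰ = 7.034×10⁹ m³/s².
r = 194.5 km = 1.945×10⁵ m.
Circular speed v_c = √(μ/r) = 190.2 m/s.
Escape speed v_esc = √(2μ/r) = √2 × v_c = 268.9 m/s.
Δv = v_esc − v_c = 78.77 m/s.

Δv ≈ 78.8 m/s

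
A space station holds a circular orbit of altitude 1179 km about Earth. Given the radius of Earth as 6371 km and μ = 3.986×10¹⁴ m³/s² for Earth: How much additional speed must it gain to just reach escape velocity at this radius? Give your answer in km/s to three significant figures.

Δv ≈ 3.01 km/s

r = 6371 + 1179 = 7550.0 km = 7.5500×10⁶ m.
Circular speed v_c = √(μ/r) = 7266 m/s.
Escape speed v_esc = √(2μ/r) = √2 × v_c = 10280 m/s.
Δv = v_esc − v_c = 3010 m/s = 3.010 km/s.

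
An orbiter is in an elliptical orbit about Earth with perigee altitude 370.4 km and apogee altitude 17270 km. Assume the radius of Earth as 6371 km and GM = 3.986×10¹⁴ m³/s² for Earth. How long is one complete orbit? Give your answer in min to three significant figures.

T ≈ 311 min

r_p = 6371 + 370.4 = 6741.4 km = 6.7414×10⁶ m.
r_a = 6371 + 17270 = 23641 km = 2.3641×10⁷ m.
Semi-major axis a = (r_p + r_a)/2 = (6741.4 + 23641)/2 = 15191 km = 1.519×10⁷ m.
By Kepler's third law T = 2π√(a³/μ) = 2π × 2.966×10³ = 1.863×10⁴ s.
= 310.6 min.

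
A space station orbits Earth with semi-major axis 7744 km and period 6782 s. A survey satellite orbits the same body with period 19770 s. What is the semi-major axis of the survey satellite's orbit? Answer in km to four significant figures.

Kepler's third law: a³ ∝ T², so a₂ = a₁ (T₂/T₁)^(2/3).
T₂/T₁ = 2.915, (T₂/T₁)^(2/3) = 2.041.
a₂ = 7744 × 2.041 = 15800 km.

a₂ ≈ 15800 km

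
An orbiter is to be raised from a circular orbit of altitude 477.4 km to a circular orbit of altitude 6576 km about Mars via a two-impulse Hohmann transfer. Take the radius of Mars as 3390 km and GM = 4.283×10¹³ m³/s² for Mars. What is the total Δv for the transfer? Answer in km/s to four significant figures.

r₁ = 3390 + 477.4 = 3867.4 km = 3.8674×10⁶ m.
r₂ = 3390 + 6576 = 9966.0 km = 9.9660×10⁶ m.
Transfer ellipse a_t = (r₁ + r₂)/2 = 6.917×10⁶ m.
At r₁: circular v_c1 = √(μ/r₁) = 3328 m/s; transfer-periapsis v_p = √[μ(2/r₁ − 1/a_t)] = 3995 m/s.
Δv₁ = v_p − v_c1 = 666.8 m/s.
At r₂: circular v_c2 = √(μ/r₂) = 2073 m/s; transfer-apoapsis v_a = √[μ(2/r₂ − 1/a_t)] = 1550 m/s.
Δv₂ = v_c2 − v_a = 522.9 m/s.
Total Δv = Δv₁ + Δv₂ = 1190 m/s = 1.190 km/s.

Δv_total ≈ 1.190 km/s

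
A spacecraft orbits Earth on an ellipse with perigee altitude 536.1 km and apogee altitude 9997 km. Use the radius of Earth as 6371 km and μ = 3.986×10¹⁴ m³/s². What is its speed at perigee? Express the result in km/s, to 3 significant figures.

v ≈ 9.01 km/s

r_p = 6371 + 536.1 = 6907.1 km = 6.9071×10⁶ m.
r_a = 6371 + 9997 = 16368 km = 1.6368×10⁷ m.
Semi-major axis a = (r_p + r_a)/2 = 11638 km = 1.164×10⁷ m.
Vis-viva: v² = μ(2/r − 1/a) = 3.986×10¹⁴ × (2.896×10⁻⁷ − 8.593×10⁻⁸) = 8.117×10⁷ m²/s².
v = 9009 m/s = 9.009 km/s.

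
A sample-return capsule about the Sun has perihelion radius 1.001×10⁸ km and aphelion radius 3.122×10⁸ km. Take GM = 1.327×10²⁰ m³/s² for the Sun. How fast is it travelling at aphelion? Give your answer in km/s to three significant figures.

v ≈ 14.4 km/s

Semi-major axis a = (r_p + r_a)/2 = 2.0615×10⁸ km = 2.062×10¹¹ m.
Vis-viva: v² = μ(2/r − 1/a) = 1.327×10²⁰ × (6.406×10⁻¹² − 4.851×10⁻¹²) = 2.064×10⁸ m²/s².
v = 14370 m/s = 14.37 km/s.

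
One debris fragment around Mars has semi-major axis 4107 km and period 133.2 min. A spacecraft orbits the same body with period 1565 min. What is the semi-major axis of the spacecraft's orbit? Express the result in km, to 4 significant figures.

Kepler's third law: a³ ∝ T², so a₂ = a₁ (T₂/T₁)^(2/3).
T₂/T₁ = 11.75, (T₂/T₁)^(2/3) = 5.168.
a₂ = 4107 × 5.168 = 21230 km.

a₂ ≈ 21230 km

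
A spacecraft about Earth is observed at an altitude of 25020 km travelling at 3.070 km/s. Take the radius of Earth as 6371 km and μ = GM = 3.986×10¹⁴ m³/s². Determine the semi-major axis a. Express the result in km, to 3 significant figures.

r = 6371 + 25020 = 31391 km = 3.139×10⁷ m.
Vis-viva rearranged: 1/a = 2/r − v²/μ = 6.371×10⁻⁸ − 2.365×10⁻⁸ = 4.007×10⁻⁸ m⁻¹.
a = 2.496×10⁷ m = 24958 km.

a ≈ 25000 km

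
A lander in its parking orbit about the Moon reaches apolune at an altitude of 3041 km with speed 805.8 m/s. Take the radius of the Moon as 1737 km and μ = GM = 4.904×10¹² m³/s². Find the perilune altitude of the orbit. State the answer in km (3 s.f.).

r_a = 1737 + 3041 = 4778.0 km = 4.778×10⁶ m.
Specific energy ε = v²/2 − μ/r = -7.017×10⁵ J/kg, so a = −μ/(2ε) = 3.494×10⁶ m.
The apsides satisfy r_p + r_a = 2a, so the perilune radius is 2a − r_a = 2.211×10⁶ m = 2210.6 km.
Perilune altitude = 2210.6 − 1737 = 473.60 km.

perilune altitude ≈ 474 km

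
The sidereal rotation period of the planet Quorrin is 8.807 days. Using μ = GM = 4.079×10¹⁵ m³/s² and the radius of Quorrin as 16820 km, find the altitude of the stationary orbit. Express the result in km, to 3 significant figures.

h_sync ≈ 3.74×10⁵ km

T = 8.807 days = 7.609×10⁵ s.
A synchronous orbit has period T, so by Kepler's third law a = (μT²/4π²)^(1/3).
μT²/4π² = 4.079×10¹⁵ × (7.609×10⁵)² / 39.48 = 5.982×10²⁵ m³.
a = 3.911×10⁸ m = 3.9110×10⁵ km.
Altitude h = a − R = 3.9110×10⁵ − 16820 = 3.7428×10⁵ km.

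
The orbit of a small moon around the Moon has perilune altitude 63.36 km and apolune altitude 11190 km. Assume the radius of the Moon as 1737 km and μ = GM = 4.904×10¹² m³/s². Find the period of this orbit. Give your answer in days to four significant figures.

T ≈ 0.6562 days

r_p = 1737 + 63.36 = 1800.4 km = 1.8004×10⁶ m.
r_a = 1737 + 11190 = 12927 km = 1.2927×10⁷ m.
Semi-major axis a = (r_p + r_a)/2 = (1800.4 + 12927)/2 = 7363.7 km = 7.364×10⁶ m.
By Kepler's third law T = 2π√(a³/μ) = 2π × 9.023×10³ = 5.670×10⁴ s.
= 0.6562 days.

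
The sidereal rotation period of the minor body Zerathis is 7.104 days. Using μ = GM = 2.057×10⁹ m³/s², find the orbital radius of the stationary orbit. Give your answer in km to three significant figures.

T = 7.104 days = 6.138×10⁵ s.
A synchronous orbit has period T, so by Kepler's third law a = (μT²/4π²)^(1/3).
μT²/4π² = 2.057×10⁹ × (6.138×10⁵)² / 39.48 = 1.963×10¹⁹ m³.
a = 2.698×10⁶ m = 2697.5 km.

r_sync ≈ 2700 km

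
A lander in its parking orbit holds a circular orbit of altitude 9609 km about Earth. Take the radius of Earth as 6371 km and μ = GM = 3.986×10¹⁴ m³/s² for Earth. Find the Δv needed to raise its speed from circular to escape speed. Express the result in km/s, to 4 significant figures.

r = 6371 + 9609 = 15980 km = 1.5980×10⁷ m.
Circular speed v_c = √(μ/r) = 4994 m/s.
Escape speed v_esc = √(2μ/r) = √2 × v_c = 7063 m/s.
Δv = v_esc − v_c = 2069 m/s = 2.069 km/s.

Δv ≈ 2.069 km/s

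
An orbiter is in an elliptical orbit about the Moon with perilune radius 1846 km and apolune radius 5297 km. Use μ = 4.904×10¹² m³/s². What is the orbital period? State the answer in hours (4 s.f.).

Semi-major axis a = (r_p + r_a)/2 = (1846.0 + 5297.0)/2 = 3571.5 km = 3.572×10⁶ m.
By Kepler's third law T = 2π√(a³/μ) = 2π × 3.048×10³ = 1.915×10⁴ s.
= 5.320 hours.

T ≈ 5.320 hours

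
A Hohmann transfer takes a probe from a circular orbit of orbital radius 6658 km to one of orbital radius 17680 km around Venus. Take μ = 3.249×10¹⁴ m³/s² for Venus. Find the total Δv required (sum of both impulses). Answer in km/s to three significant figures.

r₁ = 6658 km = 6.658×10⁶ m.
r₂ = 17680 km = 1.768×10⁷ m.
Transfer ellipse a_t = (r₁ + r₂)/2 = 1.217×10⁷ m.
At r₁: circular v_c1 = √(μ/r₁) = 6986 m/s; transfer-periapsis v_p = √[μ(2/r₁ − 1/a_t)] = 8420 m/s.
Δv₁ = v_p − v_c1 = 1435 m/s.
At r₂: circular v_c2 = √(μ/r₂) = 4287 m/s; transfer-apoapsis v_a = √[μ(2/r₂ − 1/a_t)] = 3171 m/s.
Δv₂ = v_c2 − v_a = 1116 m/s.
Total Δv = Δv₁ + Δv₂ = 2550 m/s = 2.550 km/s.

Δv_total ≈ 2.55 km/s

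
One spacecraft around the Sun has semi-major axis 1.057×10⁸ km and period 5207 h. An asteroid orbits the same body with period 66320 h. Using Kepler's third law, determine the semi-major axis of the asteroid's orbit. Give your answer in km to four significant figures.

Kepler's third law: a³ ∝ T², so a₂ = a₁ (T₂/T₁)^(2/3).
T₂/T₁ = 12.74, (T₂/T₁)^(2/3) = 5.454.
a₂ = 1.057×10⁸ × 5.454 = 5.765×10⁸ km.

a₂ ≈ 5.765×10⁸ km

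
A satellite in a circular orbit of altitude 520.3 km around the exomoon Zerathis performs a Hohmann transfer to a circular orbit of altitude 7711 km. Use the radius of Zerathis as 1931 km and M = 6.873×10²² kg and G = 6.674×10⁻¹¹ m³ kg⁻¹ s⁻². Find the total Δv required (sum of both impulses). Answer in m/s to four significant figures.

Δv_total ≈ 610.0 m/s

μ = GM = 6.674×10⁻¹¹ × 6.873×10²² = 4.587×10¹² m³/s².
r₁ = 1931 + 520.3 = 2451.3 km = 2.4513×10⁶ m.
r₂ = 1931 + 7711 = 9642.0 km = 9.6420×10⁶ m.
Transfer ellipse a_t = (r₁ + r₂)/2 = 6.047×10⁶ m.
At r₁: circular v_c1 = √(μ/r₁) = 1368 m/s; transfer-periapsis v_p = √[μ(2/r₁ − 1/a_t)] = 1727 m/s.
Δv₁ = v_p − v_c1 = 359.5 m/s.
At r₂: circular v_c2 = √(μ/r₂) = 689.7 m/s; transfer-apoapsis v_a = √[μ(2/r₂ − 1/a_t)] = 439.2 m/s.
Δv₂ = v_c2 − v_a = 250.6 m/s.
Total Δv = Δv₁ + Δv₂ = 610.0 m/s.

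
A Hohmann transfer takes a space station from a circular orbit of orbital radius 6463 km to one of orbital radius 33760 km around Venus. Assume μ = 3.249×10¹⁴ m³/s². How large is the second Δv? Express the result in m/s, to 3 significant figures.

Δv ≈ 1340 m/s

r₁ = 6463 km = 6.463×10⁶ m.
r₂ = 33760 km = 3.376×10⁷ m.
Transfer ellipse a_t = (r₁ + r₂)/2 = 2.011×10⁷ m.
At r₁: circular v_c1 = √(μ/r₁) = 7090 m/s; transfer-periapsis v_p = √[μ(2/r₁ − 1/a_t)] = 9186 m/s.
At r₂: circular v_c2 = √(μ/r₂) = 3102 m/s; transfer-apoapsis v_a = √[μ(2/r₂ − 1/a_t)] = 1759 m/s.
Δv₂ = v_c2 − v_a = 1344 m/s.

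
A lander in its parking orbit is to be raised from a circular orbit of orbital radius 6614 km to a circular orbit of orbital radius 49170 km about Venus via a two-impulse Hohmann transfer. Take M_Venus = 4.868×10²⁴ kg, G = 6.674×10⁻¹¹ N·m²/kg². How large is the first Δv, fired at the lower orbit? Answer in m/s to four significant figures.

Δv ≈ 2297 m/s

μ = GM = 6.674×10⁻¹¹ × 4.868×10²⁴ = 3.249×10¹⁴ m³/s².
r₁ = 6614 km = 6.614×10⁶ m.
r₂ = 49170 km = 4.917×10⁷ m.
Transfer ellipse a_t = (r₁ + r₂)/2 = 2.789×10⁷ m.
At r₁: circular v_c1 = √(μ/r₁) = 7009 m/s; transfer-periapsis v_p = √[μ(2/r₁ − 1/a_t)] = 9306 m/s.
Δv₁ = v_p − v_c1 = 2297 m/s.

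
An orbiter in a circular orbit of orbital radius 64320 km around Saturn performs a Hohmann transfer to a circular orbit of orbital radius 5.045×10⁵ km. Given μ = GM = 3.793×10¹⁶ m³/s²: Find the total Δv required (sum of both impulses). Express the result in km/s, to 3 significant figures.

r₁ = 64320 km = 6.432×10⁷ m.
r₂ = 5.045×10⁵ km = 5.045×10⁸ m.
Transfer ellipse a_t = (r₁ + r₂)/2 = 2.844×10⁸ m.
At r₁: circular v_c1 = √(μ/r₁) = 24280 m/s; transfer-perikrone v_p = √[μ(2/r₁ − 1/a_t)] = 32340 m/s.
Δv₁ = v_p − v_c1 = 8059 m/s.
At r₂: circular v_c2 = √(μ/r₂) = 8671 m/s; transfer-apokrone v_a = √[μ(2/r₂ − 1/a_t)] = 4123 m/s.
Δv₂ = v_c2 − v_a = 4547 m/s.
Total Δv = Δv₁ + Δv₂ = 12610 m/s = 12.61 km/s.

Δv_total ≈ 12.6 km/s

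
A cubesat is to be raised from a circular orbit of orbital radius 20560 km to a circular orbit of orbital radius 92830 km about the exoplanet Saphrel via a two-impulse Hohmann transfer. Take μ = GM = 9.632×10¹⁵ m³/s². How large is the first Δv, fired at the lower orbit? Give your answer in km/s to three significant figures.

r₁ = 20560 km = 2.056×10⁷ m.
r₂ = 92830 km = 9.283×10⁷ m.
Transfer ellipse a_t = (r₁ + r₂)/2 = 5.670×10⁷ m.
At r₁: circular v_c1 = √(μ/r₁) = 21640 m/s; transfer-periapsis v_p = √[μ(2/r₁ − 1/a_t)] = 27700 m/s.
Δv₁ = v_p − v_c1 = 6052 m/s.
= 6.052 km/s.

Δv ≈ 6.05 km/s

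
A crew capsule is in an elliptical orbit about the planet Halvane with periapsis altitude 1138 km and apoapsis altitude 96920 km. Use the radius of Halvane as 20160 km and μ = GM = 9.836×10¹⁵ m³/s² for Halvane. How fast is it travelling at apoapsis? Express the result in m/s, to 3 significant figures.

v ≈ 5090 m/s

r_p = 20160 + 1138 = 21298 km = 2.1298×10⁷ m.
r_a = 20160 + 96920 = 117080 km = 1.1708×10⁸ m.
Semi-major axis a = (r_p + r_a)/2 = 69189 km = 6.919×10⁷ m.
Vis-viva: v² = μ(2/r − 1/a) = 9.836×10¹⁵ × (1.708×10⁻⁸ − 1.445×10⁻⁸) = 2.586×10⁷ m²/s².
v = 5085 m/s.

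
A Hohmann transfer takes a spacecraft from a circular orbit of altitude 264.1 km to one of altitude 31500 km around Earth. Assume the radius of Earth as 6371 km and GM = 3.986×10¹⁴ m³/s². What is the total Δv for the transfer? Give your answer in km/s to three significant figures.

Δv_total ≈ 3.83 km/s

r₁ = 6371 + 264.1 = 6635.1 km = 6.6351×10⁶ m.
r₂ = 6371 + 31500 = 37871 km = 3.7871×10⁷ m.
Transfer ellipse a_t = (r₁ + r₂)/2 = 2.225×10⁷ m.
At r₁: circular v_c1 = √(μ/r₁) = 7751 m/s; transfer-perigee v_p = √[μ(2/r₁ − 1/a_t)] = 10110 m/s.
Δv₁ = v_p − v_c1 = 2360 m/s.
At r₂: circular v_c2 = √(μ/r₂) = 3244 m/s; transfer-apogee v_a = √[μ(2/r₂ − 1/a_t)] = 1772 m/s.
Δv₂ = v_c2 − v_a = 1473 m/s.
Total Δv = Δv₁ + Δv₂ = 3833 m/s = 3.833 km/s.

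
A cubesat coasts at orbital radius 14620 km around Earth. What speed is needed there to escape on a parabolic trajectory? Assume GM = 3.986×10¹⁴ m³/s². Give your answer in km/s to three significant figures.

r = 14620 km = 1.462×10⁷ m.
Escape speed v_esc = √(2μ/r) = √(2 × 3.986×10¹⁴ / 1.462×10⁷) = √(5.453×10⁷) = 7384 m/s.
= 7.384 km/s.

v_esc ≈ 7.38 km/s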